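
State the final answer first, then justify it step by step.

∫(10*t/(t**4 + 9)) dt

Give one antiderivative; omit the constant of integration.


The answer is 5*atan(t**2/3)/3.
Step 1. Substitute u = t**2, turning ∫(10*t/(t**4 + 9)) dt into ∫(5/(u**2 + 9)) du: now ∫(5/(u**2 + 9)) du.
Step 2. Evaluate the standard form: now 5*atan(u/3)/3.
Step 3. Substitute back u = t**2: now 5*atan(t**2/3)/3.
Answer: 5*atan(t**2/3)/3.


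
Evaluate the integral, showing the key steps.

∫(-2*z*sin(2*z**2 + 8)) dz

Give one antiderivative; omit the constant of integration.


Step 1. Substitute u = z**2 + 4, turning ∫(-2*z*sin(2*z**2 + 8)) dz into ∫(-sin(2*u)) du: now ∫(-sin(2*u)) du.
Step 2. Evaluate the standard form: now cos(2*u)/2.
Step 3. Substitute back u = z**2 + 4: now cos(2*z**2 + 8)/2.
Answer: cos(2*z**2 + 8)/2.


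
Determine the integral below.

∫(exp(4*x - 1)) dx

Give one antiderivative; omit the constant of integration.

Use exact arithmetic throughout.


Answer: exp(4*x - 1)/4.


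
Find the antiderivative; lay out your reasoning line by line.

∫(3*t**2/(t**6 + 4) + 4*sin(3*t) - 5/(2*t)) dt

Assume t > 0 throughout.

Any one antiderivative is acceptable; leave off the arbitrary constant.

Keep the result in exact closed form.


Step 1. Rewrite: now ∫(-5/(2*t)) dt + ∫(3*t**2/(t**6 + 4)) dt + ∫(4*sin(3*t)) dt.
Step 2. Evaluate the standard form [assuming t > 0]: now -5*log(t)/2 + ∫(3*t**2/(t**6 + 4)) dt + ∫(4*sin(3*t)) dt.
Step 3. Evaluate the standard form: now -5*log(t)/2 - 4*cos(3*t)/3 + ∫(3*t**2/(t**6 + 4)) dt.
Step 4. Substitute u = t**3, turning ∫(3*t**2/(t**6 + 4)) dt into ∫(1/(u**2 + 4)) du: now -5*log(t)/2 - 4*cos(3*t)/3 + ∫(1/(u**2 + 4)) du.
Step 5. Evaluate the standard form: now -5*log(t)/2 - 4*cos(3*t)/3 + atan(u/2)/2.
Step 6. Substitute back u = t**3: now -5*log(t)/2 - 4*cos(3*t)/3 + atan(t**3/2)/2.
Answer: -5*log(t)/2 - 4*cos(3*t)/3 + atan(t**3/2)/2.


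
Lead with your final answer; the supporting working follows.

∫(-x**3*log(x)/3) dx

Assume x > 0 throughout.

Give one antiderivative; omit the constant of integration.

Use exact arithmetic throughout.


The answer is -x**4*log(x)/12 + x**4/48.
Step 1. Integrate ∫(-x**3*log(x)/3) dx by parts with u = log(x), dv = (-x**3/3) dx, so v = -x**4/12 [assuming x > 0]: now -x**4*log(x)/12 + ∫(x**3/12) dx.
Step 2. Evaluate the standard form: now -x**4*log(x)/12 + x**4/48.
Answer: -x**4*log(x)/12 + x**4/48.


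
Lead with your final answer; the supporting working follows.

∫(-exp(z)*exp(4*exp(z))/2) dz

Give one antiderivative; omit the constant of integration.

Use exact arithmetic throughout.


The answer is -exp(4*exp(z))/8.
Step 1. Substitute u = exp(z), turning ∫(-exp(z)*exp(4*exp(z))/2) dz into ∫(-exp(4*u)/2) du: now ∫(-exp(4*u)/2) du.
Step 2. Evaluate the standard form: now -exp(4*u)/8.
Step 3. Substitute back u = exp(z): now -exp(4*exp(z))/8.
Answer: -exp(4*exp(z))/8.


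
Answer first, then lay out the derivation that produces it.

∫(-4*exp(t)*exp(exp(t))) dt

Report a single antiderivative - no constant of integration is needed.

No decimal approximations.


The answer is -4*exp(exp(t)).
Step 1. Substitute u = exp(t), turning ∫(-4*exp(t)*exp(exp(t))) dt into ∫(-4*exp(u)) du: now ∫(-4*exp(u)) du.
Step 2. Evaluate the standard form: now -4*exp(u).
Step 3. Substitute back u = exp(t): now -4*exp(exp(t)).
Answer: -4*exp(exp(t)).


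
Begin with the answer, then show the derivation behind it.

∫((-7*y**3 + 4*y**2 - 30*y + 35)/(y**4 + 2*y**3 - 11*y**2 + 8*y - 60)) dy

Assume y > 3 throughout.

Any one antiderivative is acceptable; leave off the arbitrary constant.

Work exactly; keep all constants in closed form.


The answer is -2*log(y - 3) - 5*log(y + 5) - atan(y/2)/2.
Step 1. Decompose ∫((-7*y**3 + 4*y**2 - 30*y + 35)/(y**4 + 2*y**3 - 11*y**2 + 8*y - 60)) dy by partial fractions, (-7*y**3 + 4*y**2 - 30*y + 35)/(y**4 + 2*y**3 - 11*y**2 + 8*y - 60) = -1/(y**2 + 4) - 5/(y + 5) - 2/(y - 3): now ∫(-2/(y - 3)) dy + ∫(-5/(y + 5)) dy + ∫(-1/(y**2 + 4)) dy.
Step 2. Evaluate the standard form [assuming y > -5]: now -5*log(y + 5) + ∫(-2/(y - 3)) dy + ∫(-1/(y**2 + 4)) dy.
Step 3. Evaluate the standard form [assuming y > 3]: now -2*log(y - 3) - 5*log(y + 5) + ∫(-1/(y**2 + 4)) dy.
Step 4. Evaluate the standard form: now -2*log(y - 3) - 5*log(y + 5) - atan(y/2)/2.
Answer: -2*log(y - 3) - 5*log(y + 5) - atan(y/2)/2.


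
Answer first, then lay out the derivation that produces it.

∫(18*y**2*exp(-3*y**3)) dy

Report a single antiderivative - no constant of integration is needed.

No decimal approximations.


The answer is -2*exp(-3*y**3).
Step 1. Substitute u = y**3, turning ∫(18*y**2*exp(-3*y**3)) dy into ∫(6*exp(-3*u)) du: now ∫(6*exp(-3*u)) du.
Step 2. Evaluate the standard form: now -2*exp(-3*u).
Step 3. Substitute back u = y**3: now -2*exp(-3*y**3).
Answer: -2*exp(-3*y**3).


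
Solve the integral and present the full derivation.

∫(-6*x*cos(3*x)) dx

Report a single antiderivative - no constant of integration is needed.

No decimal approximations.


Step 1. Integrate ∫(-6*x*cos(3*x)) dx by parts with u = x, dv = (-6*cos(3*x)) dx, so v = -2*sin(3*x): now -2*x*sin(3*x) + ∫(2*sin(3*x)) dx.
Step 2. Evaluate the standard form: now -2*x*sin(3*x) - 2*cos(3*x)/3.
Answer: -2*x*sin(3*x) - 2*cos(3*x)/3.


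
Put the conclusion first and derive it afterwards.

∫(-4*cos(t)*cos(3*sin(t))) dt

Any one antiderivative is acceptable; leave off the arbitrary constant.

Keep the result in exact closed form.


The answer is -4*sin(3*sin(t))/3.
Step 1. Substitute u = sin(t), turning ∫(-4*cos(t)*cos(3*sin(t))) dt into ∫(-4*cos(3*u)) du: now ∫(-4*cos(3*u)) du.
Step 2. Evaluate the standard form: now -4*sin(3*u)/3.
Step 3. Substitute back u = sin(t): now -4*sin(3*sin(t))/3.
Answer: -4*sin(3*sin(t))/3.


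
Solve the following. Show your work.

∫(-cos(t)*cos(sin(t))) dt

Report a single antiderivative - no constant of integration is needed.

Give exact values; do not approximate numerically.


Step 1. Substitute u = sin(t), turning ∫(-cos(t)*cos(sin(t))) dt into ∫(-cos(u)) du: now ∫(-cos(u)) du.
Step 2. Evaluate the standard form: now -sin(u).
Step 3. Substitute back u = sin(t): now -sin(sin(t)).
Answer: -sin(sin(t)).


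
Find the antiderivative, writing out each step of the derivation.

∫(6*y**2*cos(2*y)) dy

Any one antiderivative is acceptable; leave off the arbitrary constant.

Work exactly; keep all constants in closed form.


Step 1. Integrate ∫(6*y**2*cos(2*y)) dy by parts with u = y**2, dv = (6*cos(2*y)) dy, so v = 3*sin(2*y): now 3*y**2*sin(2*y) + ∫(-6*y*sin(2*y)) dy.
Step 2. Integrate ∫(-6*y*sin(2*y)) dy by parts with u = y, dv = (-6*sin(2*y)) dy, so v = 3*cos(2*y): now 3*y**2*sin(2*y) + 3*y*cos(2*y) + ∫(-3*cos(2*y)) dy.
Step 3. Evaluate the standard form: now 3*y**2*sin(2*y) + 3*y*cos(2*y) - 3*sin(2*y)/2.
Answer: 3*y**2*sin(2*y) + 3*y*cos(2*y) - 3*sin(2*y)/2.


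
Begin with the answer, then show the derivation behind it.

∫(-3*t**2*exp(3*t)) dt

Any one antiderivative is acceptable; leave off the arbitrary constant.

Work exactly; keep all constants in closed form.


The answer is -t**2*exp(3*t) + 2*t*exp(3*t)/3 - 2*exp(3*t)/9.
Step 1. Integrate ∫(-3*t**2*exp(3*t)) dt by parts with u = t**2, dv = (-3*exp(3*t)) dt, so v = -exp(3*t): now -t**2*exp(3*t) + ∫(2*t*exp(3*t)) dt.
Step 2. Integrate ∫(2*t*exp(3*t)) dt by parts with u = t, dv = (2*exp(3*t)) dt, so v = 2*exp(3*t)/3: now -t**2*exp(3*t) + 2*t*exp(3*t)/3 + ∫(-2*exp(3*t)/3) dt.
Step 3. Evaluate the standard form: now -t**2*exp(3*t) + 2*t*exp(3*t)/3 - 2*exp(3*t)/9.
Answer: -t**2*exp(3*t) + 2*t*exp(3*t)/3 - 2*exp(3*t)/9.


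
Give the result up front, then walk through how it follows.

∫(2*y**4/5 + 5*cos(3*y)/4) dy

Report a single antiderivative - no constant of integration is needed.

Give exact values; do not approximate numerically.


The answer is 2*y**5/25 + 5*sin(3*y)/12.
Step 1. Rewrite: now ∫(2*y**4/5) dy + ∫(5*cos(3*y)/4) dy.
Step 2. Evaluate the standard form: now 2*y**5/25 + ∫(5*cos(3*y)/4) dy.
Step 3. Evaluate the standard form: now 2*y**5/25 + 5*sin(3*y)/12.
Answer: 2*y**5/25 + 5*sin(3*y)/12.


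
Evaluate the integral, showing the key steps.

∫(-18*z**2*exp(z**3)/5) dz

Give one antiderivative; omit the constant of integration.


Step 1. Substitute u = z**3, turning ∫(-18*z**2*exp(z**3)/5) dz into ∫(-6*exp(u)/5) du: now ∫(-6*exp(u)/5) du.
Step 2. Evaluate the standard form: now -6*exp(u)/5.
Step 3. Substitute back u = z**3: now -6*exp(z**3)/5.
Answer: -6*exp(z**3)/5.


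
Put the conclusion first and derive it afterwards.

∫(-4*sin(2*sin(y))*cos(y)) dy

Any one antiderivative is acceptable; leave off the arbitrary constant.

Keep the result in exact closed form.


The answer is 2*cos(2*sin(y)).
Step 1. Substitute u = sin(y), turning ∫(-4*sin(2*sin(y))*cos(y)) dy into ∫(-4*sin(2*u)) du: now ∫(-4*sin(2*u)) du.
Step 2. Evaluate the standard form: now 2*cos(2*u).
Step 3. Substitute back u = sin(y): now 2*cos(2*sin(y)).
Answer: 2*cos(2*sin(y)).


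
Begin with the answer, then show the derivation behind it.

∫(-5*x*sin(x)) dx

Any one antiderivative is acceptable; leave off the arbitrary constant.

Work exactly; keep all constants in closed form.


The answer is 5*x*cos(x) - 5*sin(x).
Step 1. Integrate ∫(-5*x*sin(x)) dx by parts with u = x, dv = (-5*sin(x)) dx, so v = 5*cos(x): now 5*x*cos(x) + ∫(-5*cos(x)) dx.
Step 2. Evaluate the standard form: now 5*x*cos(x) - 5*sin(x).
Answer: 5*x*cos(x) - 5*sin(x).


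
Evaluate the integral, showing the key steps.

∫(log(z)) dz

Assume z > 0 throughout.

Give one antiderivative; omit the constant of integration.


Step 1. Integrate ∫(log(z)) dz by parts with u = log(z), dv = (1) dz, so v = z [assuming z > 0]: now z*log(z) + ∫(-1) dz.
Step 2. Evaluate the standard form: now z*log(z) - z.
Answer: z*log(z) - z.


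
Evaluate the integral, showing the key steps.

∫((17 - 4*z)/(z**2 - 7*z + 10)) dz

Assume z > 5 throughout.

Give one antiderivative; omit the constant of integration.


Step 1. Decompose ∫((17 - 4*z)/(z**2 - 7*z + 10)) dz by partial fractions, (17 - 4*z)/(z**2 - 7*z + 10) = -3/(z - 2) - 1/(z - 5): now ∫(-1/(z - 5)) dz + ∫(-3/(z - 2)) dz.
Step 2. Evaluate the standard form [assuming z > 5]: now -log(z - 5) + ∫(-3/(z - 2)) dz.
Step 3. Evaluate the standard form [assuming z > 2]: now -log(z - 5) - 3*log(z - 2).
Answer: -log(z - 5) - 3*log(z - 2).


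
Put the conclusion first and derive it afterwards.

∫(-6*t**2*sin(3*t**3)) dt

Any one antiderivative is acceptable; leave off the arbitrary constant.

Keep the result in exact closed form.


The answer is 2*cos(3*t**3)/3.
Step 1. Substitute u = t**3, turning ∫(-6*t**2*sin(3*t**3)) dt into ∫(-2*sin(3*u)) du: now ∫(-2*sin(3*u)) du.
Step 2. Evaluate the standard form: now 2*cos(3*u)/3.
Step 3. Substitute back u = t**3: now 2*cos(3*t**3)/3.
Answer: 2*cos(3*t**3)/3.


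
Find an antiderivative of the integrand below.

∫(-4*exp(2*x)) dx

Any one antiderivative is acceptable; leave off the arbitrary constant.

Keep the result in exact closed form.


Answer: -2*exp(2*x).


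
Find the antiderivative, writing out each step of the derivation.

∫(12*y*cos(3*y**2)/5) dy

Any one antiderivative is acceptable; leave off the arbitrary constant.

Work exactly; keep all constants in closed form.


Step 1. Substitute u = y**2, turning ∫(12*y*cos(3*y**2)/5) dy into ∫(6*cos(3*u)/5) du: now ∫(6*cos(3*u)/5) du.
Step 2. Evaluate the standard form: now 2*sin(3*u)/5.
Step 3. Substitute back u = y**2: now 2*sin(3*y**2)/5.
Answer: 2*sin(3*y**2)/5.


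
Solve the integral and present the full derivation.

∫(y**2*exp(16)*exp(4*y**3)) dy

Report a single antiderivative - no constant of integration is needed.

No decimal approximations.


Step 1. Substitute u = y**3 + 4, turning ∫(y**2*exp(16)*exp(4*y**3)) dy into ∫(exp(4*u)/3) du: now ∫(exp(4*u)/3) du.
Step 2. Evaluate the standard form: now exp(4*u)/12.
Step 3. Substitute back u = y**3 + 4: now exp(4*y**3 + 16)/12.
Answer: exp(4*y**3 + 16)/12.


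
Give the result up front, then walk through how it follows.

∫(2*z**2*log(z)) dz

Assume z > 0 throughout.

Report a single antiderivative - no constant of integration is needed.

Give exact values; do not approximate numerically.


The answer is 2*z**3*log(z)/3 - 2*z**3/9.
Step 1. Integrate ∫(2*z**2*log(z)) dz by parts with u = log(z), dv = (2*z**2) dz, so v = 2*z**3/3 [assuming z > 0]: now 2*z**3*log(z)/3 + ∫(-2*z**2/3) dz.
Step 2. Evaluate the standard form: now 2*z**3*log(z)/3 - 2*z**3/9.
Answer: 2*z**3*log(z)/3 - 2*z**3/9.


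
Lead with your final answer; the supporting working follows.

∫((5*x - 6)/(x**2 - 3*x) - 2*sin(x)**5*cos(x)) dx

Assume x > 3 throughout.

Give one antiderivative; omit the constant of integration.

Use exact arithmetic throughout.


The answer is 2*log(x) + 3*log(x - 3) - sin(x)**6/3.
Step 1. Rewrite: now ∫((5*x - 6)/(x**2 - 3*x)) dx + ∫(-2*sin(x)**5*cos(x)) dx.
Step 2. Decompose ∫((5*x - 6)/(x**2 - 3*x)) dx by partial fractions, (5*x - 6)/(x**2 - 3*x) = 3/(x - 3) + 2/x: now ∫(2/x) dx + ∫(-2*sin(x)**5*cos(x)) dx + ∫(3/(x - 3)) dx.
Step 3. Evaluate the standard form [assuming x > 0]: now 2*log(x) + ∫(-2*sin(x)**5*cos(x)) dx + ∫(3/(x - 3)) dx.
Step 4. Evaluate the standard form [assuming x > 3]: now 2*log(x) + 3*log(x - 3) + ∫(-2*sin(x)**5*cos(x)) dx.
Step 5. Substitute u = sin(x), turning ∫(-2*sin(x)**5*cos(x)) dx into ∫(-2*u**5) du: now 2*log(x) + 3*log(x - 3) + ∫(-2*u**5) du.
Step 6. Evaluate the standard form: now -u**6/3 + 2*log(x) + 3*log(x - 3).
Step 7. Substitute back u = sin(x): now 2*log(x) + 3*log(x - 3) - sin(x)**6/3.
Answer: 2*log(x) + 3*log(x - 3) - sin(x)**6/3.


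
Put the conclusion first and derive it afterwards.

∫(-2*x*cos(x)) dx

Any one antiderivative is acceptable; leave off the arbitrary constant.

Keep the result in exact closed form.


The answer is -2*x*sin(x) - 2*cos(x).
Step 1. Integrate ∫(-2*x*cos(x)) dx by parts with u = x, dv = (-2*cos(x)) dx, so v = -2*sin(x): now -2*x*sin(x) + ∫(2*sin(x)) dx.
Step 2. Evaluate the standard form: now -2*x*sin(x) - 2*cos(x).
Answer: -2*x*sin(x) - 2*cos(x).


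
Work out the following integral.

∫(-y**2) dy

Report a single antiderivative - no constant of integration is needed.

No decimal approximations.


Answer: -y**3/3.


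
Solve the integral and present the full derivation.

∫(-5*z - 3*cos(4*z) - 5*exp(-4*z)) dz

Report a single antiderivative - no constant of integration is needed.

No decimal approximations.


Step 1. Rewrite: now ∫(-5*z) dz + ∫(-5*exp(-4*z)) dz + ∫(-3*cos(4*z)) dz.
Step 2. Evaluate the standard form: now -5*z**2/2 + ∫(-5*exp(-4*z)) dz + ∫(-3*cos(4*z)) dz.
Step 3. Evaluate the standard form: now -5*z**2/2 + ∫(-3*cos(4*z)) dz + 5*exp(-4*z)/4.
Step 4. Evaluate the standard form: now -5*z**2/2 - 3*sin(4*z)/4 + 5*exp(-4*z)/4.
Answer: -5*z**2/2 - 3*sin(4*z)/4 + 5*exp(-4*z)/4.


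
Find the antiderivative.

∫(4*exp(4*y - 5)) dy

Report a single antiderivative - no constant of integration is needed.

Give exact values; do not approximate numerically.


Answer: exp(4*y - 5).


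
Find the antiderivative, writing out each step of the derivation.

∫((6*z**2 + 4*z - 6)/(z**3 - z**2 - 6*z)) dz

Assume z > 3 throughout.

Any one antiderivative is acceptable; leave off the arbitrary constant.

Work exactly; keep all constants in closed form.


Step 1. Decompose ∫((6*z**2 + 4*z - 6)/(z**3 - z**2 - 6*z)) dz by partial fractions, (6*z**2 + 4*z - 6)/(z**3 - z**2 - 6*z) = 1/(z + 2) + 4/(z - 3) + 1/z: now ∫(1/z) dz + ∫(4/(z - 3)) dz + ∫(1/(z + 2)) dz.
Step 2. Evaluate the standard form [assuming z > 0]: now log(z) + ∫(4/(z - 3)) dz + ∫(1/(z + 2)) dz.
Step 3. Evaluate the standard form [assuming z > 3]: now log(z) + 4*log(z - 3) + ∫(1/(z + 2)) dz.
Step 4. Evaluate the standard form [assuming z > -2]: now log(z) + 4*log(z - 3) + log(z + 2).
Answer: log(z) + 4*log(z - 3) + log(z + 2).


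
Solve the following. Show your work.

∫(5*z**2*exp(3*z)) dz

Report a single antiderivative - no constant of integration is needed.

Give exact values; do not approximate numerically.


Step 1. Integrate ∫(5*z**2*exp(3*z)) dz by parts with u = z**2, dv = (5*exp(3*z)) dz, so v = 5*exp(3*z)/3: now 5*z**2*exp(3*z)/3 + ∫(-10*z*exp(3*z)/3) dz.
Step 2. Integrate ∫(-10*z*exp(3*z)/3) dz by parts with u = z, dv = (-10*exp(3*z)/3) dz, so v = -10*exp(3*z)/9: now 5*z**2*exp(3*z)/3 - 10*z*exp(3*z)/9 + ∫(10*exp(3*z)/9) dz.
Step 3. Evaluate the standard form: now 5*z**2*exp(3*z)/3 - 10*z*exp(3*z)/9 + 10*exp(3*z)/27.
Answer: 5*z**2*exp(3*z)/3 - 10*z*exp(3*z)/9 + 10*exp(3*z)/27.


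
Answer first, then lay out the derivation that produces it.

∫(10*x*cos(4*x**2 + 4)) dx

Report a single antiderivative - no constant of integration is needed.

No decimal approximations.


The answer is 5*sin(4*x**2 + 4)/4.
Step 1. Substitute u = x**2 + 1, turning ∫(10*x*cos(4*x**2 + 4)) dx into ∫(5*cos(4*u)) du: now ∫(5*cos(4*u)) du.
Step 2. Evaluate the standard form: now 5*sin(4*u)/4.
Step 3. Substitute back u = x**2 + 1: now 5*sin(4*x**2 + 4)/4.
Answer: 5*sin(4*x**2 + 4)/4.


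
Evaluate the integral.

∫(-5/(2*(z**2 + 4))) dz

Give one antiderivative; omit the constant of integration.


Answer: -5*atan(z/2)/4.


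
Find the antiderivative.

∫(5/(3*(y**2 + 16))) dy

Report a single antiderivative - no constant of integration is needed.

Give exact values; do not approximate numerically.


Answer: 5*atan(y/4)/12.


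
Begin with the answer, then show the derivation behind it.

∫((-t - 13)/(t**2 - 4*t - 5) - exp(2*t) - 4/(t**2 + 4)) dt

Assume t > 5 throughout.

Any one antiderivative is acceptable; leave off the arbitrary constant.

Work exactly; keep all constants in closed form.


The answer is -exp(2*t)/2 - 3*log(t - 5) + 2*log(t + 1) - 2*atan(t/2).
Step 1. Rewrite: now ∫((-t - 13)/(t**2 - 4*t - 5)) dt + ∫(-4/(t**2 + 4)) dt + ∫(-exp(2*t)) dt.
Step 2. Evaluate the standard form: now -2*atan(t/2) + ∫((-t - 13)/(t**2 - 4*t - 5)) dt + ∫(-exp(2*t)) dt.
Step 3. Evaluate the standard form: now -exp(2*t)/2 - 2*atan(t/2) + ∫((-t - 13)/(t**2 - 4*t - 5)) dt.
Step 4. Decompose ∫((-t - 13)/(t**2 - 4*t - 5)) dt by partial fractions, (-t - 13)/(t**2 - 4*t - 5) = 2/(t + 1) - 3/(t - 5): now -exp(2*t)/2 - 2*atan(t/2) + ∫(-3/(t - 5)) dt + ∫(2/(t + 1)) dt.
Step 5. Evaluate the standard form [assuming t > 5]: now -exp(2*t)/2 - 3*log(t - 5) - 2*atan(t/2) + ∫(2/(t + 1)) dt.
Step 6. Evaluate the standard form [assuming t > -1]: now -exp(2*t)/2 - 3*log(t - 5) + 2*log(t + 1) - 2*atan(t/2).
Answer: -exp(2*t)/2 - 3*log(t - 5) + 2*log(t + 1) - 2*atan(t/2).


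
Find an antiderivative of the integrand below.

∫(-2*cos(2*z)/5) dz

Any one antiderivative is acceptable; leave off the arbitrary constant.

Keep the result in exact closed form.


Answer: -sin(2*z)/5.


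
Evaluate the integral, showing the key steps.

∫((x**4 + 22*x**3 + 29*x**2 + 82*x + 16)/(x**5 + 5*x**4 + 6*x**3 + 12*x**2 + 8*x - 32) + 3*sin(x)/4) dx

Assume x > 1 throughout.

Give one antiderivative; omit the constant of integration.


Step 1. Rewrite: now ∫((x**4 + 22*x**3 + 29*x**2 + 82*x + 16)/(x**5 + 5*x**4 + 6*x**3 + 12*x**2 + 8*x - 32)) dx + ∫(3*sin(x)/4) dx.
Step 2. Evaluate the standard form: now -3*cos(x)/4 + ∫((x**4 + 22*x**3 + 29*x**2 + 82*x + 16)/(x**5 + 5*x**4 + 6*x**3 + 12*x**2 + 8*x - 32)) dx.
Step 3. Decompose ∫((x**4 + 22*x**3 + 29*x**2 + 82*x + 16)/(x**5 + 5*x**4 + 6*x**3 + 12*x**2 + 8*x - 32)) dx by partial fractions, (x**4 + 22*x**3 + 29*x**2 + 82*x + 16)/(x**5 + 5*x**4 + 6*x**3 + 12*x**2 + 8*x - 32) = 3/(x**2 + 4) - 5/(x + 4) + 4/(x + 2) + 2/(x - 1): now -3*cos(x)/4 + ∫(2/(x - 1)) dx + ∫(4/(x + 2)) dx + ∫(-5/(x + 4)) dx + ∫(3/(x**2 + 4)) dx.
Step 4. Evaluate the standard form [assuming x > -2]: now 4*log(x + 2) - 3*cos(x)/4 + ∫(2/(x - 1)) dx + ∫(-5/(x + 4)) dx + ∫(3/(x**2 + 4)) dx.
Step 5. Evaluate the standard form [assuming x > 1]: now 2*log(x - 1) + 4*log(x + 2) - 3*cos(x)/4 + ∫(-5/(x + 4)) dx + ∫(3/(x**2 + 4)) dx.
Step 6. Evaluate the standard form [assuming x > -4]: now 2*log(x - 1) + 4*log(x + 2) - 5*log(x + 4) - 3*cos(x)/4 + ∫(3/(x**2 + 4)) dx.
Step 7. Evaluate the standard form: now 2*log(x - 1) + 4*log(x + 2) - 5*log(x + 4) - 3*cos(x)/4 + 3*atan(x/2)/2.
Answer: 2*log(x - 1) + 4*log(x + 2) - 5*log(x + 4) - 3*cos(x)/4 + 3*atan(x/2)/2.


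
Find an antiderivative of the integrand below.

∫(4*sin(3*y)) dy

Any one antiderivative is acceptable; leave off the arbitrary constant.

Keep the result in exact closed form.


Answer: -4*cos(3*y)/3.


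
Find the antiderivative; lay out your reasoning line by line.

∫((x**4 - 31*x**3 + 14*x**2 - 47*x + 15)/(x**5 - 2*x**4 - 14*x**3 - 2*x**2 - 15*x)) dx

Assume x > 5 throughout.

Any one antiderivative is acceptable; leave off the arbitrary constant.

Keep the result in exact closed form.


Step 1. Decompose ∫((x**4 - 31*x**3 + 14*x**2 - 47*x + 15)/(x**5 - 2*x**4 - 14*x**3 - 2*x**2 - 15*x)) dx by partial fractions, (x**4 - 31*x**3 + 14*x**2 - 47*x + 15)/(x**5 - 2*x**4 - 14*x**3 - 2*x**2 - 15*x) = 1/(x**2 + 1) + 5/(x + 3) - 3/(x - 5) - 1/x: now ∫(-1/x) dx + ∫(-3/(x - 5)) dx + ∫(5/(x + 3)) dx + ∫(1/(x**2 + 1)) dx.
Step 2. Evaluate the standard form [assuming x > 0]: now -log(x) + ∫(-3/(x - 5)) dx + ∫(5/(x + 3)) dx + ∫(1/(x**2 + 1)) dx.
Step 3. Evaluate the standard form [assuming x > 5]: now -log(x) - 3*log(x - 5) + ∫(5/(x + 3)) dx + ∫(1/(x**2 + 1)) dx.
Step 4. Evaluate the standard form [assuming x > -3]: now -log(x) - 3*log(x - 5) + 5*log(x + 3) + ∫(1/(x**2 + 1)) dx.
Step 5. Evaluate the standard form: now -log(x) - 3*log(x - 5) + 5*log(x + 3) + atan(x).
Answer: -log(x) - 3*log(x - 5) + 5*log(x + 3) + atan(x).


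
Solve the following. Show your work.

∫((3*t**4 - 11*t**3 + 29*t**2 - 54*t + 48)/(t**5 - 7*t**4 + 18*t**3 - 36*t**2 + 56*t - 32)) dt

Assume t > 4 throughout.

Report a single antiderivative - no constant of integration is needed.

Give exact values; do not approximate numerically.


Step 1. Decompose ∫((3*t**4 - 11*t**3 + 29*t**2 - 54*t + 48)/(t**5 - 7*t**4 + 18*t**3 - 36*t**2 + 56*t - 32)) dt by partial fractions, (3*t**4 - 11*t**3 + 29*t**2 - 54*t + 48)/(t**5 - 7*t**4 + 18*t**3 - 36*t**2 + 56*t - 32) = -1/(t**2 + 4) + 1/(t - 1) - 1/(t - 2) + 3/(t - 4): now ∫(3/(t - 4)) dt + ∫(-1/(t - 2)) dt + ∫(1/(t - 1)) dt + ∫(-1/(t**2 + 4)) dt.
Step 2. Evaluate the standard form [assuming t > 2]: now -log(t - 2) + ∫(3/(t - 4)) dt + ∫(1/(t - 1)) dt + ∫(-1/(t**2 + 4)) dt.
Step 3. Evaluate the standard form [assuming t > 1]: now -log(t - 2) + log(t - 1) + ∫(3/(t - 4)) dt + ∫(-1/(t**2 + 4)) dt.
Step 4. Evaluate the standard form [assuming t > 4]: now 3*log(t - 4) - log(t - 2) + log(t - 1) + ∫(-1/(t**2 + 4)) dt.
Step 5. Evaluate the standard form: now 3*log(t - 4) - log(t - 2) + log(t - 1) - atan(t/2)/2.
Answer: 3*log(t - 4) - log(t - 2) + log(t - 1) - atan(t/2)/2.


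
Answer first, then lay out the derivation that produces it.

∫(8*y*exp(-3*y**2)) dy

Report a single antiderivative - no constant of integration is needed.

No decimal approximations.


The answer is -4*exp(-3*y**2)/3.
Step 1. Substitute u = y**2, turning ∫(8*y*exp(-3*y**2)) dy into ∫(4*exp(-3*u)) du: now ∫(4*exp(-3*u)) du.
Step 2. Evaluate the standard form: now -4*exp(-3*u)/3.
Step 3. Substitute back u = y**2: now -4*exp(-3*y**2)/3.
Answer: -4*exp(-3*y**2)/3.


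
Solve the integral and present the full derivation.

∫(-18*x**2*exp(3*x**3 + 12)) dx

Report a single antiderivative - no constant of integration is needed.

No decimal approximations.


Step 1. Substitute u = x**3 + 4, turning ∫(-18*x**2*exp(3*x**3 + 12)) dx into ∫(-6*exp(3*u)) du: now ∫(-6*exp(3*u)) du.
Step 2. Evaluate the standard form: now -2*exp(3*u).
Step 3. Substitute back u = x**3 + 4: now -2*exp(3*x**3 + 12).
Answer: -2*exp(3*x**3 + 12).


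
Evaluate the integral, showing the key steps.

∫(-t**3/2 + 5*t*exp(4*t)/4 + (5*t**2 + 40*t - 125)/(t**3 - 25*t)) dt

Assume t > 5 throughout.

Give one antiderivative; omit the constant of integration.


Step 1. Rewrite: now ∫(-t**3/2) dt + ∫(5*t*exp(4*t)/4) dt + ∫((5*t**2 + 40*t - 125)/(t**3 - 25*t)) dt.
Step 2. Decompose ∫((5*t**2 + 40*t - 125)/(t**3 - 25*t)) dt by partial fractions, (5*t**2 + 40*t - 125)/(t**3 - 25*t) = -4/(t + 5) + 4/(t - 5) + 5/t: now ∫(5/t) dt + ∫(-t**3/2) dt + ∫(5*t*exp(4*t)/4) dt + ∫(4/(t - 5)) dt + ∫(-4/(t + 5)) dt.
Step 3. Evaluate the standard form [assuming t > -5]: now -4*log(t + 5) + ∫(5/t) dt + ∫(-t**3/2) dt + ∫(5*t*exp(4*t)/4) dt + ∫(4/(t - 5)) dt.
Step 4. Evaluate the standard form [assuming t > 0]: now 5*log(t) - 4*log(t + 5) + ∫(-t**3/2) dt + ∫(5*t*exp(4*t)/4) dt + ∫(4/(t - 5)) dt.
Step 5. Evaluate the standard form [assuming t > 5]: now 5*log(t) + 4*log(t - 5) - 4*log(t + 5) + ∫(-t**3/2) dt + ∫(5*t*exp(4*t)/4) dt.
Step 6. Evaluate the standard form: now -t**4/8 + 5*log(t) + 4*log(t - 5) - 4*log(t + 5) + ∫(5*t*exp(4*t)/4) dt.
Step 7. Integrate ∫(5*t*exp(4*t)/4) dt by parts with u = t, dv = (5*exp(4*t)/4) dt, so v = 5*exp(4*t)/16: now -t**4/8 + 5*t*exp(4*t)/16 + 5*log(t) + 4*log(t - 5) - 4*log(t + 5) + ∫(-5*exp(4*t)/16) dt.
Step 8. Evaluate the standard form: now -t**4/8 + 5*t*exp(4*t)/16 - 5*exp(4*t)/64 + 5*log(t) + 4*log(t - 5) - 4*log(t + 5).
Answer: -t**4/8 + 5*t*exp(4*t)/16 - 5*exp(4*t)/64 + 5*log(t) + 4*log(t - 5) - 4*log(t + 5).


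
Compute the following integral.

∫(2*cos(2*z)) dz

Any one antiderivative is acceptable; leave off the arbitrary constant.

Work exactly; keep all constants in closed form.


Answer: sin(2*z).


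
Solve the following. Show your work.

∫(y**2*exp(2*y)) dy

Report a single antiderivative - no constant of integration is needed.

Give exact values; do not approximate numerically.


Step 1. Integrate ∫(y**2*exp(2*y)) dy by parts with u = y**2, dv = (exp(2*y)) dy, so v = exp(2*y)/2: now y**2*exp(2*y)/2 + ∫(-y*exp(2*y)) dy.
Step 2. Integrate ∫(-y*exp(2*y)) dy by parts with u = y, dv = (-exp(2*y)) dy, so v = -exp(2*y)/2: now y**2*exp(2*y)/2 - y*exp(2*y)/2 + ∫(exp(2*y)/2) dy.
Step 3. Evaluate the standard form: now y**2*exp(2*y)/2 - y*exp(2*y)/2 + exp(2*y)/4.
Answer: y**2*exp(2*y)/2 - y*exp(2*y)/2 + exp(2*y)/4.


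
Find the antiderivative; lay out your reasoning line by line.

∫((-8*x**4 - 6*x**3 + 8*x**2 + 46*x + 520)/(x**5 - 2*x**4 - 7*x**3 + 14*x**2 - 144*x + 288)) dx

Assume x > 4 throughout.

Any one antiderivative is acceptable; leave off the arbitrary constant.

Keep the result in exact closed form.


Step 1. Decompose ∫((-8*x**4 - 6*x**3 + 8*x**2 + 46*x + 520)/(x**5 - 2*x**4 - 7*x**3 + 14*x**2 - 144*x + 288)) dx by partial fractions, (-8*x**4 - 6*x**3 + 8*x**2 + 46*x + 520)/(x**5 - 2*x**4 - 7*x**3 + 14*x**2 - 144*x + 288) = -4/(x**2 + 9) - 1/(x + 4) - 3/(x - 2) - 4/(x - 4): now ∫(-4/(x - 4)) dx + ∫(-3/(x - 2)) dx + ∫(-1/(x + 4)) dx + ∫(-4/(x**2 + 9)) dx.
Step 2. Evaluate the standard form [assuming x > 4]: now -4*log(x - 4) + ∫(-3/(x - 2)) dx + ∫(-1/(x + 4)) dx + ∫(-4/(x**2 + 9)) dx.
Step 3. Evaluate the standard form [assuming x > -4]: now -4*log(x - 4) - log(x + 4) + ∫(-3/(x - 2)) dx + ∫(-4/(x**2 + 9)) dx.
Step 4. Evaluate the standard form [assuming x > 2]: now -4*log(x - 4) - 3*log(x - 2) - log(x + 4) + ∫(-4/(x**2 + 9)) dx.
Step 5. Evaluate the standard form: now -4*log(x - 4) - 3*log(x - 2) - log(x + 4) - 4*atan(x/3)/3.
Answer: -4*log(x - 4) - 3*log(x - 2) - log(x + 4) - 4*atan(x/3)/3.


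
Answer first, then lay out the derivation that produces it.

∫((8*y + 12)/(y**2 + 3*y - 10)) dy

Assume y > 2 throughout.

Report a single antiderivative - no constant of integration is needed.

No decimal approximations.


The answer is 4*log(y - 2) + 4*log(y + 5).
Step 1. Decompose ∫((8*y + 12)/(y**2 + 3*y - 10)) dy by partial fractions, (8*y + 12)/(y**2 + 3*y - 10) = 4/(y + 5) + 4/(y - 2): now ∫(4/(y - 2)) dy + ∫(4/(y + 5)) dy.
Step 2. Evaluate the standard form [assuming y > -5]: now 4*log(y + 5) + ∫(4/(y - 2)) dy.
Step 3. Evaluate the standard form [assuming y > 2]: now 4*log(y - 2) + 4*log(y + 5).
Answer: 4*log(y - 2) + 4*log(y + 5).


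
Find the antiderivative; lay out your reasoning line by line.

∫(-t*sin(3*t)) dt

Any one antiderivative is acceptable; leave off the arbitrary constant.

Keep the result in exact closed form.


Step 1. Integrate ∫(-t*sin(3*t)) dt by parts with u = t, dv = (-sin(3*t)) dt, so v = cos(3*t)/3: now t*cos(3*t)/3 + ∫(-cos(3*t)/3) dt.
Step 2. Evaluate the standard form: now t*cos(3*t)/3 - sin(3*t)/9.
Answer: t*cos(3*t)/3 - sin(3*t)/9.


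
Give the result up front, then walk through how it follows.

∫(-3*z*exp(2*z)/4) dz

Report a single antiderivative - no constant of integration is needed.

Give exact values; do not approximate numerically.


The answer is -3*z*exp(2*z)/8 + 3*exp(2*z)/16.
Step 1. Integrate ∫(-3*z*exp(2*z)/4) dz by parts with u = z, dv = (-3*exp(2*z)/4) dz, so v = -3*exp(2*z)/8: now -3*z*exp(2*z)/8 + ∫(3*exp(2*z)/8) dz.
Step 2. Evaluate the standard form: now -3*z*exp(2*z)/8 + 3*exp(2*z)/16.
Answer: -3*z*exp(2*z)/8 + 3*exp(2*z)/16.


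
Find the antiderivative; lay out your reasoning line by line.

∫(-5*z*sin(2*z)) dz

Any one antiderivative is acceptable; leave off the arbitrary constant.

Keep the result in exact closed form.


Step 1. Integrate ∫(-5*z*sin(2*z)) dz by parts with u = z, dv = (-5*sin(2*z)) dz, so v = 5*cos(2*z)/2: now 5*z*cos(2*z)/2 + ∫(-5*cos(2*z)/2) dz.
Step 2. Evaluate the standard form: now 5*z*cos(2*z)/2 - 5*sin(2*z)/4.
Answer: 5*z*cos(2*z)/2 - 5*sin(2*z)/4.


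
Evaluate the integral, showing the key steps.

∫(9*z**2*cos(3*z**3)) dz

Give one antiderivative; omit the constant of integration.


Step 1. Substitute u = z**3, turning ∫(9*z**2*cos(3*z**3)) dz into ∫(3*cos(3*u)) du: now ∫(3*cos(3*u)) du.
Step 2. Evaluate the standard form: now sin(3*u).
Step 3. Substitute back u = z**3: now sin(3*z**3).
Answer: sin(3*z**3).


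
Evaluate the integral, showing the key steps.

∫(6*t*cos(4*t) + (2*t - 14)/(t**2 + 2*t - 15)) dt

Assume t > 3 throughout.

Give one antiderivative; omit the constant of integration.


Step 1. Rewrite: now ∫(6*t*cos(4*t)) dt + ∫((2*t - 14)/(t**2 + 2*t - 15)) dt.
Step 2. Integrate ∫(6*t*cos(4*t)) dt by parts with u = t, dv = (6*cos(4*t)) dt, so v = 3*sin(4*t)/2: now 3*t*sin(4*t)/2 + ∫((2*t - 14)/(t**2 + 2*t - 15)) dt + ∫(-3*sin(4*t)/2) dt.
Step 3. Evaluate the standard form: now 3*t*sin(4*t)/2 + 3*cos(4*t)/8 + ∫((2*t - 14)/(t**2 + 2*t - 15)) dt.
Step 4. Decompose ∫((2*t - 14)/(t**2 + 2*t - 15)) dt by partial fractions, (2*t - 14)/(t**2 + 2*t - 15) = 3/(t + 5) - 1/(t - 3): now 3*t*sin(4*t)/2 + 3*cos(4*t)/8 + ∫(-1/(t - 3)) dt + ∫(3/(t + 5)) dt.
Step 5. Evaluate the standard form [assuming t > 3]: now 3*t*sin(4*t)/2 - log(t - 3) + 3*cos(4*t)/8 + ∫(3/(t + 5)) dt.
Step 6. Evaluate the standard form [assuming t > -5]: now 3*t*sin(4*t)/2 - log(t - 3) + 3*log(t + 5) + 3*cos(4*t)/8.
Answer: 3*t*sin(4*t)/2 - log(t - 3) + 3*log(t + 5) + 3*cos(4*t)/8.


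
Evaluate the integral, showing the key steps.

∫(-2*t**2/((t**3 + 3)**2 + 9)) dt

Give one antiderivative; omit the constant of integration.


Step 1. Substitute u = t**3 + 3, turning ∫(-2*t**2/((t**3 + 3)**2 + 9)) dt into ∫(-2/(3*(u**2 + 9))) du: now ∫(-2/(3*(u**2 + 9))) du.
Step 2. Evaluate the standard form: now -2*atan(u/3)/9.
Step 3. Substitute back u = t**3 + 3: now -2*atan(t**3/3 + 1)/9.
Answer: -2*atan(t**3/3 + 1)/9.


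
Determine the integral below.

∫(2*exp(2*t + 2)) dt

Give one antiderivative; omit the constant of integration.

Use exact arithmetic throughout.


Answer: exp(2*t + 2).


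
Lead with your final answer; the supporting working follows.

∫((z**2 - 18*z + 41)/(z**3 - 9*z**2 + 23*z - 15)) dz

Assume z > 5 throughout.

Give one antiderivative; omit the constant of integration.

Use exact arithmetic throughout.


The answer is -3*log(z - 5) + log(z - 3) + 3*log(z - 1).
Step 1. Decompose ∫((z**2 - 18*z + 41)/(z**3 - 9*z**2 + 23*z - 15)) dz by partial fractions, (z**2 - 18*z + 41)/(z**3 - 9*z**2 + 23*z - 15) = 3/(z - 1) + 1/(z - 3) - 3/(z - 5): now ∫(-3/(z - 5)) dz + ∫(1/(z - 3)) dz + ∫(3/(z - 1)) dz.
Step 2. Evaluate the standard form [assuming z > 3]: now log(z - 3) + ∫(-3/(z - 5)) dz + ∫(3/(z - 1)) dz.
Step 3. Evaluate the standard form [assuming z > 1]: now log(z - 3) + 3*log(z - 1) + ∫(-3/(z - 5)) dz.
Step 4. Evaluate the standard form [assuming z > 5]: now -3*log(z - 5) + log(z - 3) + 3*log(z - 1).
Answer: -3*log(z - 5) + log(z - 3) + 3*log(z - 1).


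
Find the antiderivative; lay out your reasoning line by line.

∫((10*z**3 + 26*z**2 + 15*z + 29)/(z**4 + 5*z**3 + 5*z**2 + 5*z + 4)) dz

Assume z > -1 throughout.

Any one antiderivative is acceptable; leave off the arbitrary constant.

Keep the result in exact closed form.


Step 1. Decompose ∫((10*z**3 + 26*z**2 + 15*z + 29)/(z**4 + 5*z**3 + 5*z**2 + 5*z + 4)) dz by partial fractions, (10*z**3 + 26*z**2 + 15*z + 29)/(z**4 + 5*z**3 + 5*z**2 + 5*z + 4) = 1/(z**2 + 1) + 5/(z + 4) + 5/(z + 1): now ∫(5/(z + 1)) dz + ∫(5/(z + 4)) dz + ∫(1/(z**2 + 1)) dz.
Step 2. Evaluate the standard form [assuming z > -1]: now 5*log(z + 1) + ∫(5/(z + 4)) dz + ∫(1/(z**2 + 1)) dz.
Step 3. Evaluate the standard form [assuming z > -4]: now 5*log(z + 1) + 5*log(z + 4) + ∫(1/(z**2 + 1)) dz.
Step 4. Evaluate the standard form: now 5*log(z + 1) + 5*log(z + 4) + atan(z).
Answer: 5*log(z + 1) + 5*log(z + 4) + atan(z).


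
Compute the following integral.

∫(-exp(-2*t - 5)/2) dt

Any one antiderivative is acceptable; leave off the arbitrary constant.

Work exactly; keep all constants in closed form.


Answer: exp(-2*t - 5)/4.


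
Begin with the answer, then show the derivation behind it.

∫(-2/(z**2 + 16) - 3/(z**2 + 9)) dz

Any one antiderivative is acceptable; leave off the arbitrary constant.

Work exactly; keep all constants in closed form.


The answer is -atan(z/4)/2 - atan(z/3).
Step 1. Rewrite: now ∫(-3/(z**2 + 9)) dz + ∫(-2/(z**2 + 16)) dz.
Step 2. Evaluate the standard form: now -atan(z/4)/2 + ∫(-3/(z**2 + 9)) dz.
Step 3. Evaluate the standard form: now -atan(z/4)/2 - atan(z/3).
Answer: -atan(z/4)/2 - atan(z/3).


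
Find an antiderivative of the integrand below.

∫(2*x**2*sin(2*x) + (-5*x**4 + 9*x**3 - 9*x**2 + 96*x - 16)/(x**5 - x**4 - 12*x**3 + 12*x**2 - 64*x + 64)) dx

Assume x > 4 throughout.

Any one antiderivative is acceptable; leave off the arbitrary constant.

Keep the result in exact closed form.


Answer: -x**2*cos(2*x) + x*sin(2*x) - log(x - 4) - log(x - 1) - 3*log(x + 4) + cos(2*x)/2 - 3*atan(x/2)/2.


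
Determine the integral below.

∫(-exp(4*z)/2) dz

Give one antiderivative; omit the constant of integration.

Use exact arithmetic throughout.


Answer: -exp(4*z)/8.


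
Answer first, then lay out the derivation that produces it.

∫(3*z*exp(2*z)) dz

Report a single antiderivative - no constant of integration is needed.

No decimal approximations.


The answer is 3*z*exp(2*z)/2 - 3*exp(2*z)/4.
Step 1. Integrate ∫(3*z*exp(2*z)) dz by parts with u = z, dv = (3*exp(2*z)) dz, so v = 3*exp(2*z)/2: now 3*z*exp(2*z)/2 + ∫(-3*exp(2*z)/2) dz.
Step 2. Evaluate the standard form: now 3*z*exp(2*z)/2 - 3*exp(2*z)/4.
Answer: 3*z*exp(2*z)/2 - 3*exp(2*z)/4.


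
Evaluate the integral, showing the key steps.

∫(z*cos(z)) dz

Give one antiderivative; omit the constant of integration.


Step 1. Integrate ∫(z*cos(z)) dz by parts with u = z, dv = (cos(z)) dz, so v = sin(z): now z*sin(z) + ∫(-sin(z)) dz.
Step 2. Evaluate the standard form: now z*sin(z) + cos(z).
Answer: z*sin(z) + cos(z).


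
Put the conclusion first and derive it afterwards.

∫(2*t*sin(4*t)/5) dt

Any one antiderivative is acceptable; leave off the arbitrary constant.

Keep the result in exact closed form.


The answer is -t*cos(4*t)/10 + sin(4*t)/40.
Step 1. Integrate ∫(2*t*sin(4*t)/5) dt by parts with u = t, dv = (2*sin(4*t)/5) dt, so v = -cos(4*t)/10: now -t*cos(4*t)/10 + ∫(cos(4*t)/10) dt.
Step 2. Evaluate the standard form: now -t*cos(4*t)/10 + sin(4*t)/40.
Answer: -t*cos(4*t)/10 + sin(4*t)/40.


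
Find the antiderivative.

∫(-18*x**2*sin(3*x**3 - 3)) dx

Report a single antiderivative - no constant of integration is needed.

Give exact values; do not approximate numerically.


Answer: 2*cos(3*x**3 - 3).


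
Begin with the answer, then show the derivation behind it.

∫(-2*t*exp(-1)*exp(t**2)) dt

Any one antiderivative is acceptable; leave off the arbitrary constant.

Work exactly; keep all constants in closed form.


The answer is -exp(t**2 - 1).
Step 1. Substitute u = t**2 - 1, turning ∫(-2*t*exp(-1)*exp(t**2)) dt into ∫(-exp(u)) du: now ∫(-exp(u)) du.
Step 2. Evaluate the standard form: now -exp(u).
Step 3. Substitute back u = t**2 - 1: now -exp(t**2 - 1).
Answer: -exp(t**2 - 1).


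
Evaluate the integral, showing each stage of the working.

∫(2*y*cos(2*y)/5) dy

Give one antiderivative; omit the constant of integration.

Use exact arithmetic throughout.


Step 1. Integrate ∫(2*y*cos(2*y)/5) dy by parts with u = y, dv = (2*cos(2*y)/5) dy, so v = sin(2*y)/5: now y*sin(2*y)/5 + ∫(-sin(2*y)/5) dy.
Step 2. Evaluate the standard form: now y*sin(2*y)/5 + cos(2*y)/10.
Answer: y*sin(2*y)/5 + cos(2*y)/10.


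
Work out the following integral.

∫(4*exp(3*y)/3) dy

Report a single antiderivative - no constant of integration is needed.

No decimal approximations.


Answer: 4*exp(3*y)/9.


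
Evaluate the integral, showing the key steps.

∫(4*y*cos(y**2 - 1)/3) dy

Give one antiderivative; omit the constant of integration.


Step 1. Substitute u = y**2 - 1, turning ∫(4*y*cos(y**2 - 1)/3) dy into ∫(2*cos(u)/3) du: now ∫(2*cos(u)/3) du.
Step 2. Evaluate the standard form: now 2*sin(u)/3.
Step 3. Substitute back u = y**2 - 1: now 2*sin(y**2 - 1)/3.
Answer: 2*sin(y**2 - 1)/3.


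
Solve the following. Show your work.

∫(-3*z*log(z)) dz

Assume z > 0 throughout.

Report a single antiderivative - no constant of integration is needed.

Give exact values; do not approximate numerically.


Step 1. Integrate ∫(-3*z*log(z)) dz by parts with u = log(z), dv = (-3*z) dz, so v = -3*z**2/2 [assuming z > 0]: now -3*z**2*log(z)/2 + ∫(3*z/2) dz.
Step 2. Evaluate the standard form: now -3*z**2*log(z)/2 + 3*z**2/4.
Answer: -3*z**2*log(z)/2 + 3*z**2/4.


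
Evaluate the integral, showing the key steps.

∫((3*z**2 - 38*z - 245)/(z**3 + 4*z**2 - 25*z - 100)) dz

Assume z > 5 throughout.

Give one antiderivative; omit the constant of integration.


Step 1. Decompose ∫((3*z**2 - 38*z - 245)/(z**3 + 4*z**2 - 25*z - 100)) dz by partial fractions, (3*z**2 - 38*z - 245)/(z**3 + 4*z**2 - 25*z - 100) = 2/(z + 5) + 5/(z + 4) - 4/(z - 5): now ∫(-4/(z - 5)) dz + ∫(5/(z + 4)) dz + ∫(2/(z + 5)) dz.
Step 2. Evaluate the standard form [assuming z > -4]: now 5*log(z + 4) + ∫(-4/(z - 5)) dz + ∫(2/(z + 5)) dz.
Step 3. Evaluate the standard form [assuming z > 5]: now -4*log(z - 5) + 5*log(z + 4) + ∫(2/(z + 5)) dz.
Step 4. Evaluate the standard form [assuming z > -5]: now -4*log(z - 5) + 5*log(z + 4) + 2*log(z + 5).
Answer: -4*log(z - 5) + 5*log(z + 4) + 2*log(z + 5).


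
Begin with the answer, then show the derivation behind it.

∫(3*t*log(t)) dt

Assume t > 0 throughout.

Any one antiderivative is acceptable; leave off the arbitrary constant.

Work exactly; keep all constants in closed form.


The answer is 3*t**2*log(t)/2 - 3*t**2/4.
Step 1. Integrate ∫(3*t*log(t)) dt by parts with u = log(t), dv = (3*t) dt, so v = 3*t**2/2 [assuming t > 0]: now 3*t**2*log(t)/2 + ∫(-3*t/2) dt.
Step 2. Evaluate the standard form: now 3*t**2*log(t)/2 - 3*t**2/4.
Answer: 3*t**2*log(t)/2 - 3*t**2/4.


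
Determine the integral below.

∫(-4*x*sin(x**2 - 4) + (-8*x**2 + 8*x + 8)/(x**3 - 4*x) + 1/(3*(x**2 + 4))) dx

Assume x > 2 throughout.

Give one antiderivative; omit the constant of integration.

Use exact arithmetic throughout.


Answer: -2*log(x) - log(x - 2) - 5*log(x + 2) + 2*cos(x**2 - 4) + atan(x/2)/6.
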